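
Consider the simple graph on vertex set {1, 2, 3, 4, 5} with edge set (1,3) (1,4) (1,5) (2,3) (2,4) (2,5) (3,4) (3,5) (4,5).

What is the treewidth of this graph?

3

A width-3 tree decomposition is:
Bags: B1 = {2, 3, 4, 5}  B2 = {1, 3, 4, 5}
Tree: B1–B2
The largest bag has 4 vertices, giving width 3; this decomposition certifies tw(G) ≤ 3. Conversely, {1, 3, 4, 5} is a clique of size 4, and the vertices of any clique must share a bag in every tree decomposition; so some bag has ≥ 4 vertices and tw(G) ≥ 3. Therefore the treewidth is 3.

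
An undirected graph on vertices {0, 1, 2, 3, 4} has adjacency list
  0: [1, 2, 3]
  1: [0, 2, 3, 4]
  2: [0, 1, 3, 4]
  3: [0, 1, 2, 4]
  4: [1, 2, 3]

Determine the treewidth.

A width-3 tree decomposition is:
Bags: B1 = {0, 1, 2, 3}  B2 = {1, 2, 3, 4}
Tree: B1–B2
The largest bag has 4 vertices, giving width 3; this decomposition certifies tw(G) ≤ 3. For the lower bound, the 4 vertices {0, 1, 2, 3} are pairwise adjacent, and any tree decomposition puts a clique entirely inside one bag — forcing width ≥ 3. The upper and lower bounds meet at 3, so that is the treewidth.

3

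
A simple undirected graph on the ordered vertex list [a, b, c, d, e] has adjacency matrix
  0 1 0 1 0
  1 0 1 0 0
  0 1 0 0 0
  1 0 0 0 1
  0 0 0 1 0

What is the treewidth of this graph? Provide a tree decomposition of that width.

The largest bag has 2 vertices, giving width 1; this decomposition certifies tw(G) ≤ 1. G has an edge, so its treewidth is at least 1. The upper and lower bounds meet at 1, so that is the treewidth.

Treewidth 1.
One such decomposition:
Bags: B1 = {b, c}  B2 = {a, b}  B3 = {a, d}  B4 = {d, e}
Tree: B1–B2, B2–B3, B3–B4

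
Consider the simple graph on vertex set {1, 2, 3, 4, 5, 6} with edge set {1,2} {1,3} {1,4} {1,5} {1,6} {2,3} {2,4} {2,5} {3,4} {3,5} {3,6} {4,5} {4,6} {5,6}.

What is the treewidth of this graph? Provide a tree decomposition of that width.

Every bag has size at most 5, so the width is 5 − 1 = 4 and tw(G) ≤ 4. Conversely, {1, 2, 3, 4, 5} is a clique of size 5, and the vertices of any clique must share a bag in every tree decomposition; so some bag has ≥ 5 vertices and tw(G) ≥ 4. Therefore the treewidth is 4.

Treewidth 4.
One optimal decomposition is:
Bags: B1 = {1, 3, 4, 5, 6}  B2 = {1, 2, 3, 4, 5}
Tree: B1–B2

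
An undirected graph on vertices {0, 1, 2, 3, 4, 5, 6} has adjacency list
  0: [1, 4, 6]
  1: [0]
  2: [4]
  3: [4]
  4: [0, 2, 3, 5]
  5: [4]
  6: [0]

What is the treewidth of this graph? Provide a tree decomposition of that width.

Treewidth 1.
Bags: B1 = {0, 4}  B2 = {0, 6}  B3 = {3, 4}  B4 = {0, 1}  B5 = {2, 4}  B6 = {4, 5}
Tree: B1–B2, B1–B3, B2–B4, B3–B5, B1–B6

Each bag holds 2 vertices, so the decomposition has width 1, which upper-bounds the treewidth. Since G has at least one edge (e.g. 4–0), it is not an edgeless graph, so tw(G) ≥ 1. Combining the bounds, tw(G) = 1.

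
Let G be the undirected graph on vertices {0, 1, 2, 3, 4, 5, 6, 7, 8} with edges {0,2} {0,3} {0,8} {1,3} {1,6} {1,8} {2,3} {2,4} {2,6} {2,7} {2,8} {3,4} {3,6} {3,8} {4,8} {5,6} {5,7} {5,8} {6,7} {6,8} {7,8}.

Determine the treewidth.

A width-3 tree decomposition is:
Bags: B1 = {1, 3, 6, 8}  B2 = {2, 3, 6, 8}  B3 = {2, 6, 7, 8}  B4 = {2, 3, 4, 8}  B5 = {5, 6, 7, 8}  B6 = {0, 2, 3, 8}
Tree: B1–B2, B2–B3, B2–B4, B3–B5, B2–B6
Each bag holds 4 vertices, so the decomposition has width 3, which upper-bounds the treewidth. Conversely, {1, 3, 6, 8} is a clique of size 4, and the vertices of any clique must share a bag in every tree decomposition; so some bag has ≥ 4 vertices and tw(G) ≥ 3. The upper and lower bounds meet at 3, so that is the treewidth.

3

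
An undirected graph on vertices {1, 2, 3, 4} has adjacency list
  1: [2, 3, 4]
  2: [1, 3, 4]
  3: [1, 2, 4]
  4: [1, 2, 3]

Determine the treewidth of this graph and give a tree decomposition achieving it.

Treewidth 3.
One such decomposition:
Bags: B1 = {1, 2, 3, 4}
Tree: (single bag)

A single bag containing all 4 vertices is trivially a valid decomposition of width 3. For the lower bound, the 4 vertices {1, 2, 3, 4} are pairwise adjacent, and any tree decomposition puts a clique entirely inside one bag — forcing width ≥ 3. Combining the bounds, tw(G) = 3.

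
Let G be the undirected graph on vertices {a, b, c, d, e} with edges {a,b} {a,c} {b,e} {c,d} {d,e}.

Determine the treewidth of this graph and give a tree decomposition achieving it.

Treewidth 2.
One such decomposition:
Bags: B1 = {a, b, c}  B2 = {b, c, e}  B3 = {c, d, e}
Tree: B1–B2, B2–B3

The largest bag has 3 vertices, giving width 2; this decomposition certifies tw(G) ≤ 2. Since c–a–b–e–d–c is a cycle in G, G is not acyclic. Forests are exactly the graphs of treewidth ≤ 1, so tw(G) ≥ 2. Therefore the treewidth is 2.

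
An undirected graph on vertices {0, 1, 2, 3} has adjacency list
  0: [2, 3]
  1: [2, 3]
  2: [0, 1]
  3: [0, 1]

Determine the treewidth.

2

A width-2 tree decomposition is:
Bags: B1 = {0, 2, 3}  B2 = {1, 2, 3}
Tree: B1–B2
Each bag holds 3 vertices, so the decomposition has width 2, which upper-bounds the treewidth. Since 3–0–2–1–3 is a cycle in G, G is not acyclic. Forests are exactly the graphs of treewidth ≤ 1, so tw(G) ≥ 2. Combining the bounds, tw(G) = 2.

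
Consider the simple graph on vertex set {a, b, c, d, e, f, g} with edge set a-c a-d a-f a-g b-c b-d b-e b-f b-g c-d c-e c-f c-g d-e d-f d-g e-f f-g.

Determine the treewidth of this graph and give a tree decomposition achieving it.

Each bag holds 5 vertices, so the decomposition has width 4, which upper-bounds the treewidth. Conversely, {a, c, d, f, g} is a clique of size 5, and the vertices of any clique must share a bag in every tree decomposition; so some bag has ≥ 5 vertices and tw(G) ≥ 4. Therefore the treewidth is 4.

Treewidth 4.
One such decomposition:
Bags: B1 = {b, c, d, f, g}  B2 = {b, c, d, e, f}  B3 = {a, c, d, f, g}
Tree: B1–B2, B1–B3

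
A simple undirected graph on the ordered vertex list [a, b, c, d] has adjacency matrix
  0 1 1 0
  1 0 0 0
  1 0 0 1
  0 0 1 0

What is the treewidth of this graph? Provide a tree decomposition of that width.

Each bag holds 2 vertices, so the decomposition has width 1, which upper-bounds the treewidth. Since G has at least one edge (e.g. d–c), it is not an edgeless graph, so tw(G) ≥ 1. Therefore the treewidth is 1.

Treewidth 1.
Bags: B1 = {c, d}  B2 = {a, c}  B3 = {a, b}
Tree: B1–B2, B2–B3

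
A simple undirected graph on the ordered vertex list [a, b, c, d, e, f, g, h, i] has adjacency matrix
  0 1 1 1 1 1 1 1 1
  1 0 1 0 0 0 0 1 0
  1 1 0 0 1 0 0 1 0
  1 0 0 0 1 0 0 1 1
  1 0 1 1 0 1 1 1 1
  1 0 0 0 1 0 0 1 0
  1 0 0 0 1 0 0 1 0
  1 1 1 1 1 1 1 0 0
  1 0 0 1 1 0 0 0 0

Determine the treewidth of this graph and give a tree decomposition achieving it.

Every bag has size at most 4, so the width is 4 − 1 = 3 and tw(G) ≤ 3. Conversely, {a, d, e, h} is a clique of size 4, and the vertices of any clique must share a bag in every tree decomposition; so some bag has ≥ 4 vertices and tw(G) ≥ 3. Hence tw(G) = 3 exactly.

Treewidth 3.
Bags: B1 = {a, d, e, h}  B2 = {a, c, e, h}  B3 = {a, b, c, h}  B4 = {a, d, e, i}  B5 = {a, e, g, h}  B6 = {a, e, f, h}
Tree: B1–B2, B2–B3, B1–B4, B2–B5, B1–B6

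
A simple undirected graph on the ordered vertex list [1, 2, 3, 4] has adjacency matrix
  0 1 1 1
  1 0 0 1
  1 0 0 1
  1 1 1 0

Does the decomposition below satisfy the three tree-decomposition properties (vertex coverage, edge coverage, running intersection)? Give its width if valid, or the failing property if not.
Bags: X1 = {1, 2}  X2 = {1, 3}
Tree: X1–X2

No — vertex 4 appears in no bag.

A tree decomposition must satisfy three properties: every vertex lies in some bag; for every edge, both endpoints lie together in some bag; and for every vertex, the bags containing it form a connected subtree. Here vertex 4 appears in no bag, so the decomposition is invalid.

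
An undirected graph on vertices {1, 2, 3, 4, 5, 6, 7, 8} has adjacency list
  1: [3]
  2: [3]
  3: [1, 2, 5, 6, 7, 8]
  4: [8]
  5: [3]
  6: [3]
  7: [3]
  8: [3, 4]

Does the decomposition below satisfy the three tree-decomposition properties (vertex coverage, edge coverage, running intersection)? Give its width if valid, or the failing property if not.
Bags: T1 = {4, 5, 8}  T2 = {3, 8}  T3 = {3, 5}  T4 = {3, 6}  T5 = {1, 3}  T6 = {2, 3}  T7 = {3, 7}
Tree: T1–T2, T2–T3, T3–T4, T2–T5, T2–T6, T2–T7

No — bags containing vertex 5 are not connected in the tree.

A tree decomposition must satisfy three properties: every vertex lies in some bag; for every edge, both endpoints lie together in some bag; and for every vertex, the bags containing it form a connected subtree. Here bags containing vertex 5 are not connected in the tree, so the decomposition is invalid.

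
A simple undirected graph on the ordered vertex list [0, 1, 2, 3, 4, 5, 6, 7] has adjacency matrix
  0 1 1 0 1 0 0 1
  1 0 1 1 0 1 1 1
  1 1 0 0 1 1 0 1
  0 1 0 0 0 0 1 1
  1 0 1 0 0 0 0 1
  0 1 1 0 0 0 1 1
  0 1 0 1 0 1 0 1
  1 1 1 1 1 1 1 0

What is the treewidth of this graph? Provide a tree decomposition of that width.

Treewidth 3.
One such decomposition:
Bags: B1 = {0, 1, 2, 7}  B2 = {0, 2, 4, 7}  B3 = {1, 2, 5, 7}  B4 = {1, 5, 6, 7}  B5 = {1, 3, 6, 7}
Tree: B1–B2, B1–B3, B3–B4, B4–B5

Every bag has size at most 4, so the width is 4 − 1 = 3 and tw(G) ≤ 3. On the other hand G contains the 4-clique {0, 1, 2, 7}. A clique must lie in a single bag of any decomposition, so no decomposition can have width below 3. Therefore the treewidth is 3.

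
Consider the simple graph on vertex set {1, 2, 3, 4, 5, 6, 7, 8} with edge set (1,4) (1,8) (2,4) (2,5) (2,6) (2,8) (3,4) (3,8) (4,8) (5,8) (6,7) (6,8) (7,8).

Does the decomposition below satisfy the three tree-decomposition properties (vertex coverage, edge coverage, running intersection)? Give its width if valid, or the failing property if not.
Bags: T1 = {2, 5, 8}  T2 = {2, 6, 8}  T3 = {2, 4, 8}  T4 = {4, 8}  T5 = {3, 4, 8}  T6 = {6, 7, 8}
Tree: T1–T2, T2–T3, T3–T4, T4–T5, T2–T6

No — vertex 1 appears in no bag.

A tree decomposition must satisfy three properties: every vertex lies in some bag; for every edge, both endpoints lie together in some bag; and for every vertex, the bags containing it form a connected subtree. Here vertex 1 appears in no bag, so the decomposition is invalid.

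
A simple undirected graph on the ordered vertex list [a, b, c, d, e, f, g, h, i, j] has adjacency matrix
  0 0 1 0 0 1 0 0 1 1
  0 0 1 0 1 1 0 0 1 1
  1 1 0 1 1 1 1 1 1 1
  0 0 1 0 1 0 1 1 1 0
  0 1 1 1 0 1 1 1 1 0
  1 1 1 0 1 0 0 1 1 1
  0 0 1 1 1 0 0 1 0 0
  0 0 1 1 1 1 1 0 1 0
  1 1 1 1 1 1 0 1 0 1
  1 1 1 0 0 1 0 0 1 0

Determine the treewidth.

A width-4 tree decomposition is:
Bags: B1 = {c, e, f, h, i}  B2 = {b, c, e, f, i}  B3 = {c, d, e, h, i}  B4 = {c, d, e, g, h}  B5 = {b, c, f, i, j}  B6 = {a, c, f, i, j}
Tree: B1–B2, B1–B3, B3–B4, B2–B5, B5–B6
Each bag holds 5 vertices, so the decomposition has width 4, which upper-bounds the treewidth. For the lower bound, the 5 vertices {c, d, e, g, h} are pairwise adjacent, and any tree decomposition puts a clique entirely inside one bag — forcing width ≥ 4. Therefore the treewidth is 4.

4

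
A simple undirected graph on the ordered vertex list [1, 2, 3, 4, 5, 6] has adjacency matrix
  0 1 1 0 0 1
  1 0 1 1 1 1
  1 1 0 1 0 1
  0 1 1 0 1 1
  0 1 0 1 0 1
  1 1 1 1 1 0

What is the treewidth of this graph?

A width-3 tree decomposition is:
Bags: B1 = {1, 2, 3, 6}  B2 = {2, 3, 4, 6}  B3 = {2, 4, 5, 6}
Tree: B1–B2, B2–B3
Every bag has size at most 4, so the width is 4 − 1 = 3 and tw(G) ≤ 3. Conversely, {1, 2, 3, 6} is a clique of size 4, and the vertices of any clique must share a bag in every tree decomposition; so some bag has ≥ 4 vertices and tw(G) ≥ 3. Hence tw(G) = 3 exactly.

3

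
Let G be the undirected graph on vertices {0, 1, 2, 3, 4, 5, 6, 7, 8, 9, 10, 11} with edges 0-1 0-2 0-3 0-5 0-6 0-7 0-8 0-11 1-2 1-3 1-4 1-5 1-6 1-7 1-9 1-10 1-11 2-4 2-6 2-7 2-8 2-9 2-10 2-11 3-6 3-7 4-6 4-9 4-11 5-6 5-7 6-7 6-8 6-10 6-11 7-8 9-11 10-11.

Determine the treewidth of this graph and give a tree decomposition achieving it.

Treewidth 4.
Bags: B1 = {0, 1, 2, 6, 7}  B2 = {0, 1, 2, 6, 11}  B3 = {0, 1, 5, 6, 7}  B4 = {0, 2, 6, 7, 8}  B5 = {1, 2, 6, 10, 11}  B6 = {1, 2, 4, 6, 11}  B7 = {0, 1, 3, 6, 7}  B8 = {1, 2, 4, 9, 11}
Tree: B1–B2, B1–B3, B1–B4, B2–B5, B2–B6, B3–B7, B6–B8

The largest bag has 5 vertices, giving width 4; this decomposition certifies tw(G) ≤ 4. For the lower bound, the 5 vertices {0, 2, 6, 7, 8} are pairwise adjacent, and any tree decomposition puts a clique entirely inside one bag — forcing width ≥ 4. Therefore the treewidth is 4.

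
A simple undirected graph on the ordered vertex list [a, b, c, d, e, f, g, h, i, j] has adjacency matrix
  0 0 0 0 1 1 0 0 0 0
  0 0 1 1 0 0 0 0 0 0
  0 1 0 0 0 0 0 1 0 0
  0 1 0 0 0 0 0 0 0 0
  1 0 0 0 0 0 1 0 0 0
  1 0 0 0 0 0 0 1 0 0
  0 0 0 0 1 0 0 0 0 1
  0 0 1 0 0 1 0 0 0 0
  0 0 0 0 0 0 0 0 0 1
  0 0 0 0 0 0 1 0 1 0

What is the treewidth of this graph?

1

A width-1 tree decomposition is:
Bags: B1 = {b, d}  B2 = {b, c}  B3 = {c, h}  B4 = {f, h}  B5 = {a, f}  B6 = {a, e}  B7 = {e, g}  B8 = {g, j}  B9 = {i, j}
Tree: B1–B2, B2–B3, B3–B4, B4–B5, B5–B6, B6–B7, B7–B8, B8–B9
Every bag has size at most 2, so the width is 2 − 1 = 1 and tw(G) ≤ 1. Any graph with an edge has treewidth ≥ 1, and G has the edge d–b. Therefore the treewidth is 1.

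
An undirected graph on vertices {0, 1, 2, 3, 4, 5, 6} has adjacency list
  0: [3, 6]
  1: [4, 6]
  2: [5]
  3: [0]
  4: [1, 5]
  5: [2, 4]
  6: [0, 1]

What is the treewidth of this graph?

1

A width-1 tree decomposition is:
Bags: B1 = {0, 3}  B2 = {0, 6}  B3 = {1, 6}  B4 = {1, 4}  B5 = {4, 5}  B6 = {2, 5}
Tree: B1–B2, B2–B3, B3–B4, B4–B5, B5–B6
The largest bag has 2 vertices, giving width 1; this decomposition certifies tw(G) ≤ 1. Any graph with an edge has treewidth ≥ 1, and G has the edge 3–0. Therefore the treewidth is 1.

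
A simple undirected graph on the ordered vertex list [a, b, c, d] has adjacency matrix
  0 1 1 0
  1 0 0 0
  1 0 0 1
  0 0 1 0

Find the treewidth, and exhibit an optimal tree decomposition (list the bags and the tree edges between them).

Each bag holds 2 vertices, so the decomposition has width 1, which upper-bounds the treewidth. G has an edge, so its treewidth is at least 1. Hence tw(G) = 1 exactly.

Treewidth 1.
Bags: B1 = {a, b}  B2 = {a, c}  B3 = {c, d}
Tree: B1–B2, B2–B3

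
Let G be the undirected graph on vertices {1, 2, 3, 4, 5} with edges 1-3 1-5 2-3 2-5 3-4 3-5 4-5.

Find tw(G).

2

A width-2 tree decomposition is:
Bags: B1 = {2, 3, 5}  B2 = {3, 4, 5}  B3 = {1, 3, 5}
Tree: B1–B2, B2–B3
Every bag has size at most 3, so the width is 3 − 1 = 2 and tw(G) ≤ 2. For the lower bound, the 3 vertices {1, 3, 5} are pairwise adjacent, and any tree decomposition puts a clique entirely inside one bag — forcing width ≥ 2. Combining the bounds, tw(G) = 2.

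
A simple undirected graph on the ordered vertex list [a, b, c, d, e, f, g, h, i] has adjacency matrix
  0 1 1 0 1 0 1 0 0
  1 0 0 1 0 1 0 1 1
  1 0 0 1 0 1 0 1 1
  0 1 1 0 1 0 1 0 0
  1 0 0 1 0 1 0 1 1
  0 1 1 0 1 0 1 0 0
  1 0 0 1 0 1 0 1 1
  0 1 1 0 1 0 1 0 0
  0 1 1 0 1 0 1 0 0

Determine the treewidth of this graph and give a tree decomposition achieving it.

Treewidth 4.
Bags: B1 = {b, c, e, f, g}  B2 = {a, b, c, e, g}  B3 = {b, c, e, g, h}  B4 = {b, c, e, g, i}  B5 = {b, c, d, e, g}
Tree: B1–B2, B2–B3, B3–B4, B4–B5

The largest bag has 5 vertices, giving width 4; this decomposition certifies tw(G) ≤ 4. For the lower bound: the 5 vertex sets {c,f}, {a,g}, {e,h}, {b}, {i} are disjoint, each induces a connected subgraph, and every pair is joined by at least one edge of G. Contracting each set to a single vertex therefore yields K_{5} as a minor, and since treewidth is minor-monotone, tw(G) ≥ tw(K_{5}) = 4. Therefore the treewidth is 4.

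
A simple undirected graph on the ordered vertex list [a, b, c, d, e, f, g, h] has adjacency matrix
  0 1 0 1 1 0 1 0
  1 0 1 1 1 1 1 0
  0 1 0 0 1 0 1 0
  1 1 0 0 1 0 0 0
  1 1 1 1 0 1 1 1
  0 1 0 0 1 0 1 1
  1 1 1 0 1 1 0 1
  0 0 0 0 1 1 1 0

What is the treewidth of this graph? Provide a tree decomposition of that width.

The largest bag has 4 vertices, giving width 3; this decomposition certifies tw(G) ≤ 3. For the lower bound, the 4 vertices {a, b, d, e} are pairwise adjacent, and any tree decomposition puts a clique entirely inside one bag — forcing width ≥ 3. Hence tw(G) = 3 exactly.

Treewidth 3.
Bags: B1 = {b, e, f, g}  B2 = {a, b, e, g}  B3 = {b, c, e, g}  B4 = {e, f, g, h}  B5 = {a, b, d, e}
Tree: B1–B2, B2–B3, B1–B4, B2–B5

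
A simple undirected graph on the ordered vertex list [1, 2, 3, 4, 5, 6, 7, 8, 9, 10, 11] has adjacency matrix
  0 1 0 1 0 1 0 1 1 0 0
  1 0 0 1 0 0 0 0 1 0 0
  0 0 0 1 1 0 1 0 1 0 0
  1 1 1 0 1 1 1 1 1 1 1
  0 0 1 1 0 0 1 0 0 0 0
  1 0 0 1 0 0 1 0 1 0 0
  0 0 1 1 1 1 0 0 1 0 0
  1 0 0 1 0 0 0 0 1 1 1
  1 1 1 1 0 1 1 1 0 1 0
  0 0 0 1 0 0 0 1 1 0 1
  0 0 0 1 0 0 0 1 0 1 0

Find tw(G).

3

A width-3 tree decomposition is:
Bags: B1 = {4, 8, 9, 10}  B2 = {1, 4, 8, 9}  B3 = {1, 4, 6, 9}  B4 = {4, 8, 10, 11}  B5 = {1, 2, 4, 9}  B6 = {4, 6, 7, 9}  B7 = {3, 4, 7, 9}  B8 = {3, 4, 5, 7}
Tree: B1–B2, B2–B3, B1–B4, B2–B5, B3–B6, B6–B7, B7–B8
Each bag holds 4 vertices, so the decomposition has width 3, which upper-bounds the treewidth. On the other hand G contains the 4-clique {1, 4, 8, 9}. A clique must lie in a single bag of any decomposition, so no decomposition can have width below 3. Hence tw(G) = 3 exactly.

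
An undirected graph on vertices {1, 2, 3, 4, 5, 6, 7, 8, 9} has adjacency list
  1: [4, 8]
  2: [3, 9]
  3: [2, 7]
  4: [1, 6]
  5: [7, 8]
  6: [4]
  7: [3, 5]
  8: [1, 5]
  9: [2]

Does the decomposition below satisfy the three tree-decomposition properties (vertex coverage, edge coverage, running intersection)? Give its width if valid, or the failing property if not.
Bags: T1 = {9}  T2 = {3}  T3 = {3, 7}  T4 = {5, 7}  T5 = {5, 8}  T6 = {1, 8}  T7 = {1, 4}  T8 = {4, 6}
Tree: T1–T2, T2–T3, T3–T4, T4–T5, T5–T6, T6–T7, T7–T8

No — vertex 2 appears in no bag.

A tree decomposition must satisfy three properties: every vertex lies in some bag; for every edge, both endpoints lie together in some bag; and for every vertex, the bags containing it form a connected subtree. Here vertex 2 appears in no bag, so the decomposition is invalid.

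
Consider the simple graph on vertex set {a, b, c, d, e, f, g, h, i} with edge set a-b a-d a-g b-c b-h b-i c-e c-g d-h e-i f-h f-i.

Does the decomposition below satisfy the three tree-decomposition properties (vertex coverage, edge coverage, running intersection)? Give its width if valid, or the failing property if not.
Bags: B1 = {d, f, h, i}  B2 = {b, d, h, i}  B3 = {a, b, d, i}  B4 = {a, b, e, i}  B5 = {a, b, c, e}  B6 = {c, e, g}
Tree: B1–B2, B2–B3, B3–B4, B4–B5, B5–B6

No — edge (a,g) lies in no bag.

A tree decomposition must satisfy three properties: every vertex lies in some bag; for every edge, both endpoints lie together in some bag; and for every vertex, the bags containing it form a connected subtree. Here edge (a,g) lies in no bag, so the decomposition is invalid.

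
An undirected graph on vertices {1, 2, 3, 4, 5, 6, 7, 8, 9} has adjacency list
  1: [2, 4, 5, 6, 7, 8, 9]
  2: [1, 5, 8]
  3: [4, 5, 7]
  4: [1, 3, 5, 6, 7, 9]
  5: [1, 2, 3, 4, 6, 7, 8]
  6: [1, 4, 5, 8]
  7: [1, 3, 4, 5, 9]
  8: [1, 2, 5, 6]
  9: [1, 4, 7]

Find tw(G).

A width-3 tree decomposition is:
Bags: B1 = {1, 4, 5, 7}  B2 = {1, 4, 7, 9}  B3 = {1, 4, 5, 6}  B4 = {1, 5, 6, 8}  B5 = {3, 4, 5, 7}  B6 = {1, 2, 5, 8}
Tree: B1–B2, B1–B3, B3–B4, B1–B5, B4–B6
Each bag holds 4 vertices, so the decomposition has width 3, which upper-bounds the treewidth. For the lower bound, the 4 vertices {1, 4, 7, 9} are pairwise adjacent, and any tree decomposition puts a clique entirely inside one bag — forcing width ≥ 3. Combining the bounds, tw(G) = 3.

3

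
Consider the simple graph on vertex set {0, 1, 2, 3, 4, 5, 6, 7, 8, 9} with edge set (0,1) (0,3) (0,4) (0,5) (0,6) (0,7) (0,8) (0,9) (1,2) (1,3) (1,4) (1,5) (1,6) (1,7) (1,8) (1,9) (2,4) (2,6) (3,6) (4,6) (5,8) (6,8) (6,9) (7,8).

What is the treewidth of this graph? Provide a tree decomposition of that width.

The largest bag has 4 vertices, giving width 3; this decomposition certifies tw(G) ≤ 3. Conversely, {0, 1, 5, 8} is a clique of size 4, and the vertices of any clique must share a bag in every tree decomposition; so some bag has ≥ 4 vertices and tw(G) ≥ 3. The upper and lower bounds meet at 3, so that is the treewidth.

Treewidth 3.
Bags: B1 = {0, 1, 6, 8}  B2 = {0, 1, 6, 9}  B3 = {0, 1, 3, 6}  B4 = {0, 1, 4, 6}  B5 = {0, 1, 5, 8}  B6 = {0, 1, 7, 8}  B7 = {1, 2, 4, 6}
Tree: B1–B2, B1–B3, B3–B4, B1–B5, B1–B6, B4–B7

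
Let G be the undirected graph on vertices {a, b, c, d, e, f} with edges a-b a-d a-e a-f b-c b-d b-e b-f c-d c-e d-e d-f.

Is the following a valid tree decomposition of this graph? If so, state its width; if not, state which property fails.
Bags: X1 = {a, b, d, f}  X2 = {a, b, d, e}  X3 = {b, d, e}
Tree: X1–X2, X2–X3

No — vertex c appears in no bag.

A tree decomposition must satisfy three properties: every vertex lies in some bag; for every edge, both endpoints lie together in some bag; and for every vertex, the bags containing it form a connected subtree. Here vertex c appears in no bag, so the decomposition is invalid.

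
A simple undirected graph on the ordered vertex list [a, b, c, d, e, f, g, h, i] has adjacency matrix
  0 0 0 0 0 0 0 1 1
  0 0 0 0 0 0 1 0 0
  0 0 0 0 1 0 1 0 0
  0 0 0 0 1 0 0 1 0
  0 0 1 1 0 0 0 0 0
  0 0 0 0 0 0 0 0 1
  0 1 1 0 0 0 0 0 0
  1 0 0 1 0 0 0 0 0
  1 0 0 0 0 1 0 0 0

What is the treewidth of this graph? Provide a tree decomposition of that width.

Treewidth 1.
One such decomposition:
Bags: B1 = {b, g}  B2 = {c, g}  B3 = {c, e}  B4 = {d, e}  B5 = {d, h}  B6 = {a, h}  B7 = {a, i}  B8 = {f, i}
Tree: B1–B2, B2–B3, B3–B4, B4–B5, B5–B6, B6–B7, B7–B8

The largest bag has 2 vertices, giving width 1; this decomposition certifies tw(G) ≤ 1. Since G has at least one edge (e.g. b–g), it is not an edgeless graph, so tw(G) ≥ 1. The upper and lower bounds meet at 1, so that is the treewidth.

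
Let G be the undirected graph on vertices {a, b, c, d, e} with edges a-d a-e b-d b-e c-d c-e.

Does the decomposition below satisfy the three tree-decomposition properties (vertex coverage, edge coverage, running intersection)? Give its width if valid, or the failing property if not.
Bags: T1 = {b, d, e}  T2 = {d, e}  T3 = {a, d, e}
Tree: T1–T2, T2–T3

A tree decomposition must satisfy three properties: every vertex lies in some bag; for every edge, both endpoints lie together in some bag; and for every vertex, the bags containing it form a connected subtree. Here vertex c appears in no bag, so the decomposition is invalid.

No — vertex c appears in no bag.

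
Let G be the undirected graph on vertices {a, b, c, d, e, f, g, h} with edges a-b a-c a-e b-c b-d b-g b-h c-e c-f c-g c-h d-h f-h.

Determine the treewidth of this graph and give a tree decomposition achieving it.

The largest bag has 3 vertices, giving width 2; this decomposition certifies tw(G) ≤ 2. Conversely, {b, d, h} is a clique of size 3, and the vertices of any clique must share a bag in every tree decomposition; so some bag has ≥ 3 vertices and tw(G) ≥ 2. Combining the bounds, tw(G) = 2.

Treewidth 2.
Bags: B1 = {a, b, c}  B2 = {b, c, h}  B3 = {b, d, h}  B4 = {a, c, e}  B5 = {c, f, h}  B6 = {b, c, g}
Tree: B1–B2, B2–B3, B1–B4, B2–B5, B1–B6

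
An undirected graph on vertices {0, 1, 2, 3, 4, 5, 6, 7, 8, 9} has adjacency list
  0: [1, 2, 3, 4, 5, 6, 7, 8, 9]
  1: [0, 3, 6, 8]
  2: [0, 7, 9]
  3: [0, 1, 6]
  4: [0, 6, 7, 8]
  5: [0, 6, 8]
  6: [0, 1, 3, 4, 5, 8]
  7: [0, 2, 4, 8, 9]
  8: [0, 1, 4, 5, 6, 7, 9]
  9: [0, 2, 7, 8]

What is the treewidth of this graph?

3

A width-3 tree decomposition is:
Bags: B1 = {0, 4, 7, 8}  B2 = {0, 7, 8, 9}  B3 = {0, 4, 6, 8}  B4 = {0, 2, 7, 9}  B5 = {0, 1, 6, 8}  B6 = {0, 5, 6, 8}  B7 = {0, 1, 3, 6}
Tree: B1–B2, B1–B3, B2–B4, B3–B5, B3–B6, B5–B7
Every bag has size at most 4, so the width is 4 − 1 = 3 and tw(G) ≤ 3. For the lower bound, the 4 vertices {0, 7, 8, 9} are pairwise adjacent, and any tree decomposition puts a clique entirely inside one bag — forcing width ≥ 3. Combining the bounds, tw(G) = 3.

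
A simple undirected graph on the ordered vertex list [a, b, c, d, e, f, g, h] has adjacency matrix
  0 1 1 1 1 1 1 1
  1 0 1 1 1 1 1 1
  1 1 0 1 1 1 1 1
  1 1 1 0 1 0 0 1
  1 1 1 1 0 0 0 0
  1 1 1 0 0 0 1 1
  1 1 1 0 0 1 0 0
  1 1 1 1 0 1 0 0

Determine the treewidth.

4

A width-4 tree decomposition is:
Bags: B1 = {a, b, c, d, h}  B2 = {a, b, c, f, h}  B3 = {a, b, c, f, g}  B4 = {a, b, c, d, e}
Tree: B1–B2, B2–B3, B1–B4
The largest bag has 5 vertices, giving width 4; this decomposition certifies tw(G) ≤ 4. On the other hand G contains the 5-clique {a, b, c, d, e}. A clique must lie in a single bag of any decomposition, so no decomposition can have width below 4. The upper and lower bounds meet at 4, so that is the treewidth.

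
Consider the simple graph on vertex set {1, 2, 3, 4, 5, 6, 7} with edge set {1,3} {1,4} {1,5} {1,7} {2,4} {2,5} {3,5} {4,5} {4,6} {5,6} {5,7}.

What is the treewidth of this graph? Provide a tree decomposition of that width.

Each bag holds 3 vertices, so the decomposition has width 2, which upper-bounds the treewidth. Conversely, {1, 3, 5} is a clique of size 3, and the vertices of any clique must share a bag in every tree decomposition; so some bag has ≥ 3 vertices and tw(G) ≥ 2. Therefore the treewidth is 2.

Treewidth 2.
One optimal decomposition is:
Bags: B1 = {1, 4, 5}  B2 = {2, 4, 5}  B3 = {1, 5, 7}  B4 = {4, 5, 6}  B5 = {1, 3, 5}
Tree: B1–B2, B1–B3, B2–B4, B1–B5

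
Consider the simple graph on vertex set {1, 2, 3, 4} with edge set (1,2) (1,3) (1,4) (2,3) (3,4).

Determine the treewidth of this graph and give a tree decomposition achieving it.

Every bag has size at most 3, so the width is 3 − 1 = 2 and tw(G) ≤ 2. For the lower bound, the 3 vertices {1, 2, 3} are pairwise adjacent, and any tree decomposition puts a clique entirely inside one bag — forcing width ≥ 2. The upper and lower bounds meet at 2, so that is the treewidth.

Treewidth 2.
Bags: B1 = {1, 3, 4}  B2 = {1, 2, 3}
Tree: B1–B2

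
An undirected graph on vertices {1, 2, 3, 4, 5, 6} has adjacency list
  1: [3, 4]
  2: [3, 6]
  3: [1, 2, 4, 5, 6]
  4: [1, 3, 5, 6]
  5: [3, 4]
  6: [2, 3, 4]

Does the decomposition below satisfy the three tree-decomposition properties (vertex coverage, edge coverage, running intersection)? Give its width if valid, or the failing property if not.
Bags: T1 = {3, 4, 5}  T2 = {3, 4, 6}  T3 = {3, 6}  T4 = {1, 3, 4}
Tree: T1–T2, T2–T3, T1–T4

No — vertex 2 appears in no bag.

A tree decomposition must satisfy three properties: every vertex lies in some bag; for every edge, both endpoints lie together in some bag; and for every vertex, the bags containing it form a connected subtree. Here vertex 2 appears in no bag, so the decomposition is invalid.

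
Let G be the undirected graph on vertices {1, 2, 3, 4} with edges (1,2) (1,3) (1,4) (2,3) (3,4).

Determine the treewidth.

2

A width-2 tree decomposition is:
Bags: B1 = {1, 2, 3}  B2 = {1, 3, 4}
Tree: B1–B2
The largest bag has 3 vertices, giving width 2; this decomposition certifies tw(G) ≤ 2. Conversely, {1, 2, 3} is a clique of size 3, and the vertices of any clique must share a bag in every tree decomposition; so some bag has ≥ 3 vertices and tw(G) ≥ 2. Hence tw(G) = 2 exactly.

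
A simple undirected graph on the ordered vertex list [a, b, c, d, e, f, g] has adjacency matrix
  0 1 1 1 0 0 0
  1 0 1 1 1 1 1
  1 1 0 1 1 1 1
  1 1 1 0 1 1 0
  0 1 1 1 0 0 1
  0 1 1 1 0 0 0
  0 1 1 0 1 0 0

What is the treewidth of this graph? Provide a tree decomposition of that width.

Every bag has size at most 4, so the width is 4 − 1 = 3 and tw(G) ≤ 3. Conversely, {b, c, d, e} is a clique of size 4, and the vertices of any clique must share a bag in every tree decomposition; so some bag has ≥ 4 vertices and tw(G) ≥ 3. Combining the bounds, tw(G) = 3.

Treewidth 3.
One such decomposition:
Bags: B1 = {a, b, c, d}  B2 = {b, c, d, f}  B3 = {b, c, d, e}  B4 = {b, c, e, g}
Tree: B1–B2, B2–B3, B3–B4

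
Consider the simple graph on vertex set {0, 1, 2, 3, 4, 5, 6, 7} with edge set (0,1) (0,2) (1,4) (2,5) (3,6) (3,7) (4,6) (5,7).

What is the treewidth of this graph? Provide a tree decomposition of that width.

Each bag holds 3 vertices, so the decomposition has width 2, which upper-bounds the treewidth. Since 1–0–2–5–7–3–6–4–1 is a cycle in G, G is not acyclic. Forests are exactly the graphs of treewidth ≤ 1, so tw(G) ≥ 2. Combining the bounds, tw(G) = 2.

Treewidth 2.
One such decomposition:
Bags: B1 = {0, 1, 2}  B2 = {1, 2, 5}  B3 = {1, 5, 7}  B4 = {1, 3, 7}  B5 = {1, 3, 6}  B6 = {1, 4, 6}
Tree: B1–B2, B2–B3, B3–B4, B4–B5, B5–B6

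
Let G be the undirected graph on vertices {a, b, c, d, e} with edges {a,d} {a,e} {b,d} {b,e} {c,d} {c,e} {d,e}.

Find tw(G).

A width-2 tree decomposition is:
Bags: B1 = {a, d, e}  B2 = {b, d, e}  B3 = {c, d, e}
Tree: B1–B2, B2–B3
The largest bag has 3 vertices, giving width 2; this decomposition certifies tw(G) ≤ 2. On the other hand G contains the 3-clique {c, d, e}. A clique must lie in a single bag of any decomposition, so no decomposition can have width below 2. Combining the bounds, tw(G) = 2.

2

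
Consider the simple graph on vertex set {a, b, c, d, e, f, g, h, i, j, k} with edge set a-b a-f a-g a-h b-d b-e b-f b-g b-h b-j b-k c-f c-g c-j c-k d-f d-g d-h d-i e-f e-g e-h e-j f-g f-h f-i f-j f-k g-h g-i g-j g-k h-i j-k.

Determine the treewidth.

4

A width-4 tree decomposition is:
Bags: B1 = {b, d, f, g, h}  B2 = {b, e, f, g, h}  B3 = {b, e, f, g, j}  B4 = {b, f, g, j, k}  B5 = {c, f, g, j, k}  B6 = {a, b, f, g, h}  B7 = {d, f, g, h, i}
Tree: B1–B2, B2–B3, B3–B4, B4–B5, B1–B6, B1–B7
Every bag has size at most 5, so the width is 5 − 1 = 4 and tw(G) ≤ 4. On the other hand G contains the 5-clique {c, f, g, j, k}. A clique must lie in a single bag of any decomposition, so no decomposition can have width below 4. Combining the bounds, tw(G) = 4.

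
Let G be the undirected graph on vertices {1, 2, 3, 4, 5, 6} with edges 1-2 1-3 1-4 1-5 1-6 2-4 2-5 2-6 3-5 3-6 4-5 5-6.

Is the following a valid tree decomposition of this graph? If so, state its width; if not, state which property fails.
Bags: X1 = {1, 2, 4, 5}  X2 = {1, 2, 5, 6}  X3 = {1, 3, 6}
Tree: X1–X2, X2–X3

A tree decomposition must satisfy three properties: every vertex lies in some bag; for every edge, both endpoints lie together in some bag; and for every vertex, the bags containing it form a connected subtree. Here edge (5,3) lies in no bag, so the decomposition is invalid.

No — edge (5,3) lies in no bag.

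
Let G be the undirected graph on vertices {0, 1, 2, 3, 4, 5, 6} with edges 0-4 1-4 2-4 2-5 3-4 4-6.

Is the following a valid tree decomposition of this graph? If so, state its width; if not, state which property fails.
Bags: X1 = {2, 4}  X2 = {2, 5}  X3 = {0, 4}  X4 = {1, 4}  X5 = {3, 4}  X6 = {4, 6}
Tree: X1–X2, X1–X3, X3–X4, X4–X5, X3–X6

Yes; width 1.

Every vertex of G appears in some bag (union = {0, 1, 2, 3, 4, 5, 6}); every edge is covered by a bag; and for each vertex v the set of bags containing v is connected in the bag tree. The decomposition is therefore valid. The largest bag has 2 vertices, so the width is 1.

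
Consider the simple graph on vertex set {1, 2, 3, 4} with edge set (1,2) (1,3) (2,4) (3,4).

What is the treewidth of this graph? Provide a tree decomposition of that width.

Treewidth 2.
One optimal decomposition is:
Bags: B1 = {1, 2, 3}  B2 = {2, 3, 4}
Tree: B1–B2

The largest bag has 3 vertices, giving width 2; this decomposition certifies tw(G) ≤ 2. The edges 2–1–3–4–2 form a cycle, so G is not a tree and its treewidth is at least 2. Therefore the treewidth is 2.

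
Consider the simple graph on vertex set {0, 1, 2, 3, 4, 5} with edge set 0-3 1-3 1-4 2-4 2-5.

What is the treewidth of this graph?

A width-1 tree decomposition is:
Bags: B1 = {0, 3}  B2 = {1, 3}  B3 = {1, 4}  B4 = {2, 4}  B5 = {2, 5}
Tree: B1–B2, B2–B3, B3–B4, B4–B5
Every bag has size at most 2, so the width is 2 − 1 = 1 and tw(G) ≤ 1. Since G has at least one edge (e.g. 0–3), it is not an edgeless graph, so tw(G) ≥ 1. Therefore the treewidth is 1.

1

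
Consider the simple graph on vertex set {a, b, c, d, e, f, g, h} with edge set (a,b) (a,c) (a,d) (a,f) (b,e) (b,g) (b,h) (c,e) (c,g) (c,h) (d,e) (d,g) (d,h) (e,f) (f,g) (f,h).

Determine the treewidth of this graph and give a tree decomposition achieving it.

Treewidth 4.
Bags: B1 = {a, b, c, d, f}  B2 = {b, c, d, f, g}  B3 = {b, c, d, e, f}  B4 = {b, c, d, f, h}
Tree: B1–B2, B2–B3, B3–B4

Each bag holds 5 vertices, so the decomposition has width 4, which upper-bounds the treewidth. For the lower bound: the 5 vertex sets {a,d}, {f,g}, {b,e}, {c}, {h} are disjoint, each induces a connected subgraph, and every pair is joined by at least one edge of G. Contracting each set to a single vertex therefore yields K_{5} as a minor, and since treewidth is minor-monotone, tw(G) ≥ tw(K_{5}) = 4. Combining the bounds, tw(G) = 4.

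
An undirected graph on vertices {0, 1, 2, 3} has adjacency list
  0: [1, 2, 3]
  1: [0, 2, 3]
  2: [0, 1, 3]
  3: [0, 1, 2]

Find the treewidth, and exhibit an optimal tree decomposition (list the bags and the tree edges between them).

Treewidth 3.
One such decomposition:
Bags: B1 = {0, 1, 2, 3}
Tree: (single bag)

A single bag containing all 4 vertices is trivially a valid decomposition of width 3. Conversely, {0, 1, 2, 3} is a clique of size 4, and the vertices of any clique must share a bag in every tree decomposition; so some bag has ≥ 4 vertices and tw(G) ≥ 3. Combining the bounds, tw(G) = 3.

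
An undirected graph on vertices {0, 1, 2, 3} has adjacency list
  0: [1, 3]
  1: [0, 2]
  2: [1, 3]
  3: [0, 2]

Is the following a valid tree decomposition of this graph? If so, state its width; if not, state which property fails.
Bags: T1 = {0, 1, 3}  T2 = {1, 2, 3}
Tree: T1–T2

Yes; width 2.

Vertex coverage: the bags together contain {0, 1, 2, 3}, the full vertex set. Edge coverage: each edge of G has both endpoints in at least one bag. Running intersection: for every vertex, the bags containing it form a connected subtree. All three properties hold, so this is a valid tree decomposition of width max|bag| − 1 = 2, and hence tw(G) ≤ 2.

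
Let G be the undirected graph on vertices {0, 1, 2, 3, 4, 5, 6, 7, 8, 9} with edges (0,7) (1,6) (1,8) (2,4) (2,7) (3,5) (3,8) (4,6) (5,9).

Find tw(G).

1

A width-1 tree decomposition is:
Bags: B1 = {0, 7}  B2 = {2, 7}  B3 = {2, 4}  B4 = {4, 6}  B5 = {1, 6}  B6 = {1, 8}  B7 = {3, 8}  B8 = {3, 5}  B9 = {5, 9}
Tree: B1–B2, B2–B3, B3–B4, B4–B5, B5–B6, B6–B7, B7–B8, B8–B9
Every bag has size at most 2, so the width is 2 − 1 = 1 and tw(G) ≤ 1. G has an edge, so its treewidth is at least 1. Therefore the treewidth is 1.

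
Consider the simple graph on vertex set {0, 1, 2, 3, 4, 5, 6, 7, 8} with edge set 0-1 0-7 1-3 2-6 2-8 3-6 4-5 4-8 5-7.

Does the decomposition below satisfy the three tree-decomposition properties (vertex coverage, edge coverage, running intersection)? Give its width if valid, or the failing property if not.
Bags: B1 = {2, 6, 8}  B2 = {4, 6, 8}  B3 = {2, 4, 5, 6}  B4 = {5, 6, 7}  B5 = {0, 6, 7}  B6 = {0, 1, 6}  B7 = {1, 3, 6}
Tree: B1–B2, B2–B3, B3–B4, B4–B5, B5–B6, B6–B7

No — bags containing vertex 2 are not connected in the tree.

A tree decomposition must satisfy three properties: every vertex lies in some bag; for every edge, both endpoints lie together in some bag; and for every vertex, the bags containing it form a connected subtree. Here bags containing vertex 2 are not connected in the tree, so the decomposition is invalid.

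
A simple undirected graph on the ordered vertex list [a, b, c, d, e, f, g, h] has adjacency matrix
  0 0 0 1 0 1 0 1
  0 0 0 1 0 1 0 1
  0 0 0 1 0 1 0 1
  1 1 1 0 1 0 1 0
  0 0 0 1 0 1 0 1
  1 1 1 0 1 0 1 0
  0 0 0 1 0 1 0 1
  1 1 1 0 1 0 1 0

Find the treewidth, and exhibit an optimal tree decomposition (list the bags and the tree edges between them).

Every bag has size at most 4, so the width is 4 − 1 = 3 and tw(G) ≤ 3. For the lower bound: the 4 vertex sets {a,h}, {d,e}, {f}, {c} are disjoint, each induces a connected subgraph, and every pair is joined by at least one edge of G. Contracting each set to a single vertex therefore yields K_{4} as a minor, and since treewidth is minor-monotone, tw(G) ≥ tw(K_{4}) = 3. The upper and lower bounds meet at 3, so that is the treewidth.

Treewidth 3.
One such decomposition:
Bags: B1 = {a, d, f, h}  B2 = {d, e, f, h}  B3 = {c, d, f, h}  B4 = {b, d, f, h}  B5 = {d, f, g, h}
Tree: B1–B2, B2–B3, B3–B4, B4–B5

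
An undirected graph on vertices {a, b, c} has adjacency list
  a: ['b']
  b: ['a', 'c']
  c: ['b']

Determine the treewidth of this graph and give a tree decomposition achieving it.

Treewidth 1.
Bags: B1 = {a, b}  B2 = {b, c}
Tree: B1–B2

Every bag has size at most 2, so the width is 2 − 1 = 1 and tw(G) ≤ 1. Any graph with an edge has treewidth ≥ 1, and G has the edge b–a. Combining the bounds, tw(G) = 1.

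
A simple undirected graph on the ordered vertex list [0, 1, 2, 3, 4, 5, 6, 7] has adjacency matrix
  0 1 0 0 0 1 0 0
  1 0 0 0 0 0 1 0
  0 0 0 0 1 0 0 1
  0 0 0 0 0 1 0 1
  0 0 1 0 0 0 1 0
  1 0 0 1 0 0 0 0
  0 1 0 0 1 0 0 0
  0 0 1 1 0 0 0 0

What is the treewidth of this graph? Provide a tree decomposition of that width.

The largest bag has 3 vertices, giving width 2; this decomposition certifies tw(G) ≤ 2. The edges 1–0–5–3–7–2–4–6–1 form a cycle, so G is not a tree and its treewidth is at least 2. Hence tw(G) = 2 exactly.

Treewidth 2.
One optimal decomposition is:
Bags: B1 = {0, 1, 5}  B2 = {1, 3, 5}  B3 = {1, 3, 7}  B4 = {1, 2, 7}  B5 = {1, 2, 4}  B6 = {1, 4, 6}
Tree: B1–B2, B2–B3, B3–B4, B4–B5, B5–B6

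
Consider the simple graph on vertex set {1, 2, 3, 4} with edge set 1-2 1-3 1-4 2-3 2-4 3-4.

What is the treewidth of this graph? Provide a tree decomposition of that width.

A single bag containing all 4 vertices is trivially a valid decomposition of width 3. For the lower bound, the 4 vertices {1, 2, 3, 4} are pairwise adjacent, and any tree decomposition puts a clique entirely inside one bag — forcing width ≥ 3. Hence tw(G) = 3 exactly.

Treewidth 3.
One optimal decomposition is:
Bags: B1 = {1, 2, 3, 4}
Tree: (single bag)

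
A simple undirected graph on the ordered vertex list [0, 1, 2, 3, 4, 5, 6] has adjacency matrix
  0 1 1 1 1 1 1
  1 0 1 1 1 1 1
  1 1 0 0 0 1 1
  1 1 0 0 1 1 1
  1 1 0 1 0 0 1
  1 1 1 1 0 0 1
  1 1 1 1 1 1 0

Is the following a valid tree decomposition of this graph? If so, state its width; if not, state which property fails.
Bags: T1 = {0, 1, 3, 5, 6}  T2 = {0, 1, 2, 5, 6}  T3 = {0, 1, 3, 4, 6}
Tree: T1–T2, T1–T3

Every vertex of G appears in some bag (union = {0, 1, 2, 3, 4, 5, 6}); every edge is covered by a bag; and for each vertex v the set of bags containing v is connected in the bag tree. The decomposition is therefore valid. The largest bag has 5 vertices, so the width is 4.

Yes; width 4.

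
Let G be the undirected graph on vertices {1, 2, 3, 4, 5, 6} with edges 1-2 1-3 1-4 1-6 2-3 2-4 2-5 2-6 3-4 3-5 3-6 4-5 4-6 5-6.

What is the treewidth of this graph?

A width-4 tree decomposition is:
Bags: B1 = {2, 3, 4, 5, 6}  B2 = {1, 2, 3, 4, 6}
Tree: B1–B2
Every bag has size at most 5, so the width is 5 − 1 = 4 and tw(G) ≤ 4. For the lower bound, the 5 vertices {1, 2, 3, 4, 6} are pairwise adjacent, and any tree decomposition puts a clique entirely inside one bag — forcing width ≥ 4. Combining the bounds, tw(G) = 4.

4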